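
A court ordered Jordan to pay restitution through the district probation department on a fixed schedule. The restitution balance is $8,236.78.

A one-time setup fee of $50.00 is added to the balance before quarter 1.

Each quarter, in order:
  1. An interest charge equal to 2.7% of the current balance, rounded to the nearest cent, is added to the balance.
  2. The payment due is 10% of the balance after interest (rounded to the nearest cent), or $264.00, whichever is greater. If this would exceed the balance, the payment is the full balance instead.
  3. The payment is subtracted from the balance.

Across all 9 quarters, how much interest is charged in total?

# | Opening | Interest | Payment | End bal
1 | $8,286.78 | $223.74 | $851.05 | $7,659.47
2 | $7,659.47 | $206.81 | $786.63 | $7,079.65
3 | $7,079.65 | $191.15 | $727.08 | $6,543.72
4 | $6,543.72 | $176.68 | $672.04 | $6,048.36
5 | $6,048.36 | $163.31 | $621.17 | $5,590.50
6 | $5,590.50 | $150.94 | $574.14 | $5,167.30
7 | $5,167.30 | $139.52 | $530.68 | $4,776.14
8 | $4,776.14 | $128.96 | $490.51 | $4,414.59
9 | $4,414.59 | $119.19 | $453.38 | $4,080.40
Total interest: $223.74 + $206.81 + $191.15 + $176.68 + $163.31 + $150.94 + $139.52 + $128.96 + $119.19 = $1,500.30

$1,500.30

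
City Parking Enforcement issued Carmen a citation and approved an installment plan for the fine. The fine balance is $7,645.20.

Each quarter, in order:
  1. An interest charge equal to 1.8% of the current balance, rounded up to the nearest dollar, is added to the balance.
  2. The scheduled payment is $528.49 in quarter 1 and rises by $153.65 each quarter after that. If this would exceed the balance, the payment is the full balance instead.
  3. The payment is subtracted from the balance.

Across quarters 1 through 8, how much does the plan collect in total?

# | Opening | Interest | Payment | End bal
1 | $7,645.20 | $138.00 | $528.49 | $7,254.71
2 | $7,254.71 | $131.00 | $682.14 | $6,703.57
3 | $6,703.57 | $121.00 | $835.79 | $5,988.78
4 | $5,988.78 | $108.00 | $989.44 | $5,107.34
5 | $5,107.34 | $92.00 | $1,143.09 | $4,056.25
6 | $4,056.25 | $74.00 | $1,296.74 | $2,833.51
7 | $2,833.51 | $52.00 | $1,450.39 | $1,435.12
8 | $1,435.12 | $26.00 | $1,461.12 | $0.00
Total paid: $8,387.20

$8,387.20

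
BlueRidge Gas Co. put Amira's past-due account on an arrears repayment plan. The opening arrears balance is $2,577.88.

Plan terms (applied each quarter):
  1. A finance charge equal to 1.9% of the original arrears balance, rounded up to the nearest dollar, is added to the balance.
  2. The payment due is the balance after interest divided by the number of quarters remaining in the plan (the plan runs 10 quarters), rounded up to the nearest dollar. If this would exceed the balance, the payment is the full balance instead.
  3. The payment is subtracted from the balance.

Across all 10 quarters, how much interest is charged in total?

Quarter 1: $2,577.88 +$49.00 interest = $2,626.88; pay $263.00 → $2,363.88
Quarter 2: $2,363.88 +$49.00 interest = $2,412.88; pay $269.00 → $2,143.88
Quarter 3: $2,143.88 +$49.00 interest = $2,192.88; pay $275.00 → $1,917.88
Quarter 4: $1,917.88 +$49.00 interest = $1,966.88; pay $281.00 → $1,685.88
Quarter 5: $1,685.88 +$49.00 interest = $1,734.88; pay $290.00 → $1,444.88
Quarter 6: $1,444.88 +$49.00 interest = $1,493.88; pay $299.00 → $1,194.88
Quarter 7: $1,194.88 +$49.00 interest = $1,243.88; pay $311.00 → $932.88
Quarter 8: $932.88 +$49.00 interest = $981.88; pay $328.00 → $653.88
Quarter 9: $653.88 +$49.00 interest = $702.88; pay $352.00 → $350.88
Quarter 10: $350.88 +$49.00 interest = $399.88; pay $399.88 → $0.00
Total interest: $49.00 + $49.00 + $49.00 + $49.00 + $49.00 + $49.00 + $49.00 + $49.00 + $49.00 + $49.00 = $490.00

$490.00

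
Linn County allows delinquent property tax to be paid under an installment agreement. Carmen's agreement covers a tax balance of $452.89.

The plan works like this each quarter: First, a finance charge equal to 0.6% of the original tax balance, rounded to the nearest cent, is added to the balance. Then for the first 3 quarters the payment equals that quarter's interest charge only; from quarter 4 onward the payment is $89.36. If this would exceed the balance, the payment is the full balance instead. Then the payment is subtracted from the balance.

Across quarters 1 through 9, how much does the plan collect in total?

Quarter 1: opening $452.89; interest $2.72 → $455.61; payment $2.72; balance $452.89
Quarter 2: opening $452.89; interest $2.72 → $455.61; payment $2.72; balance $452.89
Quarter 3: opening $452.89; interest $2.72 → $455.61; payment $2.72; balance $452.89
Quarter 4: opening $452.89; interest $2.72 → $455.61; payment $89.36; balance $366.25
Quarter 5: opening $366.25; interest $2.72 → $368.97; payment $89.36; balance $279.61
Quarter 6: opening $279.61; interest $2.72 → $282.33; payment $89.36; balance $192.97
Quarter 7: opening $192.97; interest $2.72 → $195.69; payment $89.36; balance $106.33
Quarter 8: opening $106.33; interest $2.72 → $109.05; payment $89.36; balance $19.69
Quarter 9: opening $19.69; interest $2.72 → $22.41; payment $22.41; balance $0.00
Total paid: $477.37

$477.37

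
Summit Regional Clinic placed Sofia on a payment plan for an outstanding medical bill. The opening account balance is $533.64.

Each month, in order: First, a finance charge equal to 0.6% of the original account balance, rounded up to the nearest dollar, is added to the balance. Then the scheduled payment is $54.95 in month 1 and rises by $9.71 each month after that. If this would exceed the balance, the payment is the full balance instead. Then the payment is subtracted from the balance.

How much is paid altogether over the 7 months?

Month 1: opening $533.64; interest $4.00 → $537.64; payment $54.95; balance $482.69
Month 2: opening $482.69; interest $4.00 → $486.69; payment $64.66; balance $422.03
Month 3: opening $422.03; interest $4.00 → $426.03; payment $74.37; balance $351.66
Month 4: opening $351.66; interest $4.00 → $355.66; payment $84.08; balance $271.58
Month 5: opening $271.58; interest $4.00 → $275.58; payment $93.79; balance $181.79
Month 6: opening $181.79; interest $4.00 → $185.79; payment $103.50; balance $82.29
Month 7: opening $82.29; interest $4.00 → $86.29; payment $86.29; balance $0.00
Total paid: $561.64

$561.64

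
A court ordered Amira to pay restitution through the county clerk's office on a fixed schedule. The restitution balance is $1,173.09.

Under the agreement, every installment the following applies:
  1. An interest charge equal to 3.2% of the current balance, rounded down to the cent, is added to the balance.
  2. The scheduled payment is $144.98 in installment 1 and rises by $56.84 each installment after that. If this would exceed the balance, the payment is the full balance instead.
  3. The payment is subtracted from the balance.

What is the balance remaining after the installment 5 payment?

Installment 1: $1,173.09 +$37.53 interest = $1,210.62; pay $144.98 → $1,065.64
Installment 2: $1,065.64 +$34.10 interest = $1,099.74; pay $201.82 → $897.92
Installment 3: $897.92 +$28.73 interest = $926.65; pay $258.66 → $667.99
Installment 4: $667.99 +$21.37 interest = $689.36; pay $315.50 → $373.86
Installment 5: $373.86 +$11.96 interest = $385.82; pay $372.34 → $13.48

$13.48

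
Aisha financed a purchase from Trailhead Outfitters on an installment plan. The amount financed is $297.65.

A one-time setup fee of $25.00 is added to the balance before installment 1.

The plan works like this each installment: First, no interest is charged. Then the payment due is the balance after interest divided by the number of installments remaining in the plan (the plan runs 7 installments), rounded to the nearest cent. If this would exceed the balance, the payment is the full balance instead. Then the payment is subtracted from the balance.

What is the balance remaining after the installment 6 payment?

$46.09

# | Opening | Payment | End bal
1 | $322.65 | $46.09 | $276.56
2 | $276.56 | $46.09 | $230.47
3 | $230.47 | $46.09 | $184.38
4 | $184.38 | $46.10 | $138.28
5 | $138.28 | $46.09 | $92.19
6 | $92.19 | $46.10 | $46.09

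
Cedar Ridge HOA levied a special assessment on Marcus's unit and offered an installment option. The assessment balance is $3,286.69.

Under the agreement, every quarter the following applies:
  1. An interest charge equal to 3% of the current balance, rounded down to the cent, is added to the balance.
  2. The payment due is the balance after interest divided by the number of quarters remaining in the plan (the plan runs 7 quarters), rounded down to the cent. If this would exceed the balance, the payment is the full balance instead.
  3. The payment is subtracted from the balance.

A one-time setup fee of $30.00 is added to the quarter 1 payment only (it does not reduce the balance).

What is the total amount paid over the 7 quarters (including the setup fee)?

$3,735.63

# | Opening | Interest | Payment | Fee | End bal
1 | $3,286.69 | $98.60 | $483.61 | $30.00 | $2,901.68
2 | $2,901.68 | $87.05 | $498.12 | — | $2,490.61
3 | $2,490.61 | $74.71 | $513.06 | — | $2,052.26
4 | $2,052.26 | $61.56 | $528.45 | — | $1,585.37
5 | $1,585.37 | $47.56 | $544.31 | — | $1,088.62
6 | $1,088.62 | $32.65 | $560.63 | — | $560.64
7 | $560.64 | $16.81 | $577.45 | — | $0.00
Total paid: $3,735.63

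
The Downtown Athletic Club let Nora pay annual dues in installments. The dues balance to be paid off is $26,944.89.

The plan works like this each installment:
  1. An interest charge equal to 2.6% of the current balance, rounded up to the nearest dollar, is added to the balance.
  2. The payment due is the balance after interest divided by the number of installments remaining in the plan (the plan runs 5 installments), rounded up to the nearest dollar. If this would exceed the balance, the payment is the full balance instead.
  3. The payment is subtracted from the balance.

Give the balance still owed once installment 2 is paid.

$17,018.89

Installment 1: opening $26,944.89; interest $701.00 → $27,645.89; payment $5,530.00; balance $22,115.89
Installment 2: opening $22,115.89; interest $576.00 → $22,691.89; payment $5,673.00; balance $17,018.89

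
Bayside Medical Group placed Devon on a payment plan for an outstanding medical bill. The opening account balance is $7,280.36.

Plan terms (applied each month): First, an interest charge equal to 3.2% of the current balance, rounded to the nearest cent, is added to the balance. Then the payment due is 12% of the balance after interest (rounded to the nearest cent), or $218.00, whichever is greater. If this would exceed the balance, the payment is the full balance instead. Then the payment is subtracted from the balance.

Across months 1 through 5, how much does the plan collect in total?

$3,752.60

Month 1: opening $7,280.36; interest $232.97 → $7,513.33; payment $901.60; balance $6,611.73
Month 2: opening $6,611.73; interest $211.58 → $6,823.31; payment $818.80; balance $6,004.51
Month 3: opening $6,004.51; interest $192.14 → $6,196.65; payment $743.60; balance $5,453.05
Month 4: opening $5,453.05; interest $174.50 → $5,627.55; payment $675.31; balance $4,952.24
Month 5: opening $4,952.24; interest $158.47 → $5,110.71; payment $613.29; balance $4,497.42
Total paid: $3,752.60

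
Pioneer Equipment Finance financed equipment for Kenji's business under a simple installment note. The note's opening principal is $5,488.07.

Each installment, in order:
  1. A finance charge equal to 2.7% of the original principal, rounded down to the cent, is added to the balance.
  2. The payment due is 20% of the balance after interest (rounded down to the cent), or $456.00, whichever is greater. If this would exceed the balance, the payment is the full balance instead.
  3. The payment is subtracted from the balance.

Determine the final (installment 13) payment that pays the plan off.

$177.18

Installment 1: opening $5,488.07; interest $148.17 → $5,636.24; payment $1,127.24; balance $4,509.00
Installment 2: opening $4,509.00; interest $148.17 → $4,657.17; payment $931.43; balance $3,725.74
Installment 3: opening $3,725.74; interest $148.17 → $3,873.91; payment $774.78; balance $3,099.13
Installment 4: opening $3,099.13; interest $148.17 → $3,247.30; payment $649.46; balance $2,597.84
Installment 5: opening $2,597.84; interest $148.17 → $2,746.01; payment $549.20; balance $2,196.81
Installment 6: opening $2,196.81; interest $148.17 → $2,344.98; payment $468.99; balance $1,875.99
Installment 7: opening $1,875.99; interest $148.17 → $2,024.16; payment $456.00; balance $1,568.16
Installment 8: opening $1,568.16; interest $148.17 → $1,716.33; payment $456.00; balance $1,260.33
Installment 9: opening $1,260.33; interest $148.17 → $1,408.50; payment $456.00; balance $952.50
Installment 10: opening $952.50; interest $148.17 → $1,100.67; payment $456.00; balance $644.67
Installment 11: opening $644.67; interest $148.17 → $792.84; payment $456.00; balance $336.84
Installment 12: opening $336.84; interest $148.17 → $485.01; payment $456.00; balance $29.01
Installment 13: opening $29.01; interest $148.17 → $177.18; payment $177.18; balance $0.00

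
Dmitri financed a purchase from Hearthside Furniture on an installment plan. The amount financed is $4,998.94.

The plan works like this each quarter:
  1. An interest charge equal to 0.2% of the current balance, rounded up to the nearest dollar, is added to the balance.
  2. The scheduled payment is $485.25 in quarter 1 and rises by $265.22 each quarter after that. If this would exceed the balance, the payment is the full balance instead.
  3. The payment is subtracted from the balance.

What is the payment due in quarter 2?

Quarter 1: $4,998.94 +$10.00 interest = $5,008.94; pay $485.25 → $4,523.69
Quarter 2: $4,523.69 +$10.00 interest = $4,533.69; pay $750.47 → $3,783.22

$750.47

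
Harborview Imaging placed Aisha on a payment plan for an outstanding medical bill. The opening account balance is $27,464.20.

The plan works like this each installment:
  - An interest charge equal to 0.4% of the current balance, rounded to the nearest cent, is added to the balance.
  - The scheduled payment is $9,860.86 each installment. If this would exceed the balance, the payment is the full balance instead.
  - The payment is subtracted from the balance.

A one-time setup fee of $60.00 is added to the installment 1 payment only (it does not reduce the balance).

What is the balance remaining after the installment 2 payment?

$7,923.19

# | Opening | Interest | Payment | Fee | End bal
1 | $27,464.20 | $109.86 | $9,860.86 | $60.00 | $17,713.20
2 | $17,713.20 | $70.85 | $9,860.86 | — | $7,923.19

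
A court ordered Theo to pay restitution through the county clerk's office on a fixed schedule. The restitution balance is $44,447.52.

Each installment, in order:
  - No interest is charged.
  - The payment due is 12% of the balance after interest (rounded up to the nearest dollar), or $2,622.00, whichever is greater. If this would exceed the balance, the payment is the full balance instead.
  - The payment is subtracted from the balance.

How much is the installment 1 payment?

$5,334.00

Installment 1: $44,447.52 − $5,334.00 → $39,113.52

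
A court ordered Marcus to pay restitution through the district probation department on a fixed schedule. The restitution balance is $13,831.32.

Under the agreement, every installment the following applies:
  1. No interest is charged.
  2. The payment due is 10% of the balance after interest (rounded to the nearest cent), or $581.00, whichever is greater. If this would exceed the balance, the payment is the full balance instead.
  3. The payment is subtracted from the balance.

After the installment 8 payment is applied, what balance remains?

$5,953.93

# | Opening | Payment | End bal
1 | $13,831.32 | $1,383.13 | $12,448.19
2 | $12,448.19 | $1,244.82 | $11,203.37
3 | $11,203.37 | $1,120.34 | $10,083.03
4 | $10,083.03 | $1,008.30 | $9,074.73
5 | $9,074.73 | $907.47 | $8,167.26
6 | $8,167.26 | $816.73 | $7,350.53
7 | $7,350.53 | $735.05 | $6,615.48
8 | $6,615.48 | $661.55 | $5,953.93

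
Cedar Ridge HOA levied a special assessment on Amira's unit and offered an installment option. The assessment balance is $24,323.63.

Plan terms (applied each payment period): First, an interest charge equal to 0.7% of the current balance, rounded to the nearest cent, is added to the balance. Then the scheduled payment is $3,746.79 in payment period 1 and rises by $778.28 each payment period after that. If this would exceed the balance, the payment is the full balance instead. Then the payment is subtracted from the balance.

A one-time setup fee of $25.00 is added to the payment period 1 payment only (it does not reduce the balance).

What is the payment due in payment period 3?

$5,303.35

Payment period 1: opening $24,323.63; interest $170.27 → $24,493.90; payment $3,746.79 (+ $25.00 fee); balance $20,747.11
Payment period 2: opening $20,747.11; interest $145.23 → $20,892.34; payment $4,525.07; balance $16,367.27
Payment period 3: opening $16,367.27; interest $114.57 → $16,481.84; payment $5,303.35; balance $11,178.49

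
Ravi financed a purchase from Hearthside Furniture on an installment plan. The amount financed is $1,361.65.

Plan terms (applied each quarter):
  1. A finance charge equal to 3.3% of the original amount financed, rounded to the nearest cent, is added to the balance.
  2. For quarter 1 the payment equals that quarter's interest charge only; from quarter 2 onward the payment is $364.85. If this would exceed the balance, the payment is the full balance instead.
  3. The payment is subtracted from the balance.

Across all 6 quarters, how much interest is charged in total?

$269.58

# | Opening | Interest | Payment | End bal
1 | $1,361.65 | $44.93 | $44.93 | $1,361.65
2 | $1,361.65 | $44.93 | $364.85 | $1,041.73
3 | $1,041.73 | $44.93 | $364.85 | $721.81
4 | $721.81 | $44.93 | $364.85 | $401.89
5 | $401.89 | $44.93 | $364.85 | $81.97
6 | $81.97 | $44.93 | $126.90 | $0.00
Total interest: $44.93 + $44.93 + $44.93 + $44.93 + $44.93 + $44.93 = $269.58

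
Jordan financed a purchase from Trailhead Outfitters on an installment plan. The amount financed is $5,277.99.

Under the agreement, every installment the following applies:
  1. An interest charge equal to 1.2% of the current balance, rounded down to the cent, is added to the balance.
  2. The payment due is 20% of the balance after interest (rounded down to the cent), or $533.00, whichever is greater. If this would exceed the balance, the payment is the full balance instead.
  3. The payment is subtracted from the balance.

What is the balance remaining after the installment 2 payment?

Installment 1: $5,277.99 +$63.33 interest = $5,341.32; pay $1,068.26 → $4,273.06
Installment 2: $4,273.06 +$51.27 interest = $4,324.33; pay $864.86 → $3,459.47

$3,459.47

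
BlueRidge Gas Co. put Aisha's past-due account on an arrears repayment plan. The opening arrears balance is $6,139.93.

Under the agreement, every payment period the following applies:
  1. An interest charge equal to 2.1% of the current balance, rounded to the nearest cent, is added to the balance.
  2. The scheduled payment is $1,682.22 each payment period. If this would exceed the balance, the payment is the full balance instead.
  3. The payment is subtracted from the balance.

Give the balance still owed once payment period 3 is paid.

Payment period 1: $6,139.93 +$128.94 interest = $6,268.87; pay $1,682.22 → $4,586.65
Payment period 2: $4,586.65 +$96.32 interest = $4,682.97; pay $1,682.22 → $3,000.75
Payment period 3: $3,000.75 +$63.02 interest = $3,063.77; pay $1,682.22 → $1,381.55

$1,381.55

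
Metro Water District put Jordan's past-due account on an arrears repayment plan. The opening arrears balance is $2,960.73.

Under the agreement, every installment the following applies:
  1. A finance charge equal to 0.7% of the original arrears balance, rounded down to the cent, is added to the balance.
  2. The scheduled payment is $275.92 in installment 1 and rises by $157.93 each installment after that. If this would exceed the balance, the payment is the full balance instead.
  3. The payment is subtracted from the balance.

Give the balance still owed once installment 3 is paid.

Installment 1: $2,960.73 +$20.72 interest = $2,981.45; pay $275.92 → $2,705.53
Installment 2: $2,705.53 +$20.72 interest = $2,726.25; pay $433.85 → $2,292.40
Installment 3: $2,292.40 +$20.72 interest = $2,313.12; pay $591.78 → $1,721.34

$1,721.34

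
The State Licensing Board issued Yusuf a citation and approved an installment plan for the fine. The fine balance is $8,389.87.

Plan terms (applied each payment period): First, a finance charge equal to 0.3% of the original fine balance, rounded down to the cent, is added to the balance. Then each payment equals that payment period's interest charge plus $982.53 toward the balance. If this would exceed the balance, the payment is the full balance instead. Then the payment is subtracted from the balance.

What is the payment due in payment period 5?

Payment period 1: $8,389.87 +$25.16 interest = $8,415.03; pay $1,007.69 → $7,407.34
Payment period 2: $7,407.34 +$25.16 interest = $7,432.50; pay $1,007.69 → $6,424.81
Payment period 3: $6,424.81 +$25.16 interest = $6,449.97; pay $1,007.69 → $5,442.28
Payment period 4: $5,442.28 +$25.16 interest = $5,467.44; pay $1,007.69 → $4,459.75
Payment period 5: $4,459.75 +$25.16 interest = $4,484.91; pay $1,007.69 → $3,477.22

$1,007.69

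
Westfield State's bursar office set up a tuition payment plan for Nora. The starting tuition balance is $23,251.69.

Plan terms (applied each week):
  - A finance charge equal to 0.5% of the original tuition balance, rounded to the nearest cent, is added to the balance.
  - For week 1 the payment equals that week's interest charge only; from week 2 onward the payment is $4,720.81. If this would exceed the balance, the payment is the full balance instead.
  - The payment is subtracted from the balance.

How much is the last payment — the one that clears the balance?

# | Opening | Interest | Payment | End bal
1 | $23,251.69 | $116.26 | $116.26 | $23,251.69
2 | $23,251.69 | $116.26 | $4,720.81 | $18,647.14
3 | $18,647.14 | $116.26 | $4,720.81 | $14,042.59
4 | $14,042.59 | $116.26 | $4,720.81 | $9,438.04
5 | $9,438.04 | $116.26 | $4,720.81 | $4,833.49
6 | $4,833.49 | $116.26 | $4,720.81 | $228.94
7 | $228.94 | $116.26 | $345.20 | $0.00

$345.20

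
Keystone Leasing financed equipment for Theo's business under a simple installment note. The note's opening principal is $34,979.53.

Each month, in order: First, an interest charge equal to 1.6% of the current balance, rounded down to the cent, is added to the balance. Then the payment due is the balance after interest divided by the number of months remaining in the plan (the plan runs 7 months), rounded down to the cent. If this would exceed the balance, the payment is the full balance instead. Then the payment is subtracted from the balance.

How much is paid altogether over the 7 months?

Month 1: opening $34,979.53; interest $559.67 → $35,539.20; payment $5,077.02; balance $30,462.18
Month 2: opening $30,462.18; interest $487.39 → $30,949.57; payment $5,158.26; balance $25,791.31
Month 3: opening $25,791.31; interest $412.66 → $26,203.97; payment $5,240.79; balance $20,963.18
Month 4: opening $20,963.18; interest $335.41 → $21,298.59; payment $5,324.64; balance $15,973.95
Month 5: opening $15,973.95; interest $255.58 → $16,229.53; payment $5,409.84; balance $10,819.69
Month 6: opening $10,819.69; interest $173.11 → $10,992.80; payment $5,496.40; balance $5,496.40
Month 7: opening $5,496.40; interest $87.94 → $5,584.34; payment $5,584.34; balance $0.00
Total paid: $37,291.29

$37,291.29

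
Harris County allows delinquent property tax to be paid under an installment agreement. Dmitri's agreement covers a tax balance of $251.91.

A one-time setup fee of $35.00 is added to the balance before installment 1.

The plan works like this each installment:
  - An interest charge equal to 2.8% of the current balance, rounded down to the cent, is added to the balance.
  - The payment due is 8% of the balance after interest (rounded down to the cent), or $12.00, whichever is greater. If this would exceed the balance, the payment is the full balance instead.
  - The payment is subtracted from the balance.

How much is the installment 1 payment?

Installment 1: $286.91 +$8.03 interest = $294.94; pay $23.59 → $271.35

$23.59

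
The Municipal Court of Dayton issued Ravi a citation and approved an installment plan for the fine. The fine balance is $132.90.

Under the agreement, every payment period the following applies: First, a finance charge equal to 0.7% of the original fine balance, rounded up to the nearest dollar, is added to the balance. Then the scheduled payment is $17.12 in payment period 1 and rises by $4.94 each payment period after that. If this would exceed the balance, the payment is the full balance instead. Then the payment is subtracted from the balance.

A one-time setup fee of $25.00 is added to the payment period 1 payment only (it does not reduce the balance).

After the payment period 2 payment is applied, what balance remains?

# | Opening | Interest | Payment | Fee | End bal
1 | $132.90 | $1.00 | $17.12 | $25.00 | $116.78
2 | $116.78 | $1.00 | $22.06 | — | $95.72

$95.72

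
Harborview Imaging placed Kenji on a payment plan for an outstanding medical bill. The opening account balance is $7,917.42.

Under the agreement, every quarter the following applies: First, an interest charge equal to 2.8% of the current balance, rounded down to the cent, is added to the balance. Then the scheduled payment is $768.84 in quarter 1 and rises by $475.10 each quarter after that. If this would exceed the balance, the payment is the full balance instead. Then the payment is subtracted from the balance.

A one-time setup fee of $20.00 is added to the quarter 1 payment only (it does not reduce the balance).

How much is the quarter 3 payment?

$1,719.04

Quarter 1: $7,917.42 +$221.68 interest = $8,139.10; pay $768.84 (+ $20.00 fee) → $7,370.26
Quarter 2: $7,370.26 +$206.36 interest = $7,576.62; pay $1,243.94 → $6,332.68
Quarter 3: $6,332.68 +$177.31 interest = $6,509.99; pay $1,719.04 → $4,790.95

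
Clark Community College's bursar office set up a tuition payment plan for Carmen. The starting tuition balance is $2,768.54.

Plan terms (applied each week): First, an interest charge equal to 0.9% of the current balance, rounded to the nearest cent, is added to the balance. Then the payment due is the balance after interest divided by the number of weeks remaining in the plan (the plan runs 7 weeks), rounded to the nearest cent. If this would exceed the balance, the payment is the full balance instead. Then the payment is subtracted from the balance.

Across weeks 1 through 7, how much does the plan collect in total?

$2,870.04

Week 1: $2,768.54 +$24.92 interest = $2,793.46; pay $399.07 → $2,394.39
Week 2: $2,394.39 +$21.55 interest = $2,415.94; pay $402.66 → $2,013.28
Week 3: $2,013.28 +$18.12 interest = $2,031.40; pay $406.28 → $1,625.12
Week 4: $1,625.12 +$14.63 interest = $1,639.75; pay $409.94 → $1,229.81
Week 5: $1,229.81 +$11.07 interest = $1,240.88; pay $413.63 → $827.25
Week 6: $827.25 +$7.45 interest = $834.70; pay $417.35 → $417.35
Week 7: $417.35 +$3.76 interest = $421.11; pay $421.11 → $0.00
Total paid: $2,870.04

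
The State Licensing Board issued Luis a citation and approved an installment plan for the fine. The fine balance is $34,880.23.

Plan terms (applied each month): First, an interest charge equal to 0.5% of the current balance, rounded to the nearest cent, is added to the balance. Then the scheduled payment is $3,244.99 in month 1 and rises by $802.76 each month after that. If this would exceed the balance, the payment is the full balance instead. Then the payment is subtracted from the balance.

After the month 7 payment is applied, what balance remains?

$0.00

Month 1: $34,880.23 +$174.40 interest = $35,054.63; pay $3,244.99 → $31,809.64
Month 2: $31,809.64 +$159.05 interest = $31,968.69; pay $4,047.75 → $27,920.94
Month 3: $27,920.94 +$139.60 interest = $28,060.54; pay $4,850.51 → $23,210.03
Month 4: $23,210.03 +$116.05 interest = $23,326.08; pay $5,653.27 → $17,672.81
Month 5: $17,672.81 +$88.36 interest = $17,761.17; pay $6,456.03 → $11,305.14
Month 6: $11,305.14 +$56.53 interest = $11,361.67; pay $7,258.79 → $4,102.88
Month 7: $4,102.88 +$20.51 interest = $4,123.39; pay $4,123.39 → $0.00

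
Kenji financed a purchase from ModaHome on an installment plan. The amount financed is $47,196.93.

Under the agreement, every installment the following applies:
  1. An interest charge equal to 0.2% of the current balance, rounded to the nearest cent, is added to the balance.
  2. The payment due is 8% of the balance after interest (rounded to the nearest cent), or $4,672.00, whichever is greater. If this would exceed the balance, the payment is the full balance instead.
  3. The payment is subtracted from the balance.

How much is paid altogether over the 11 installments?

$47,728.68

Installment 1: opening $47,196.93; interest $94.39 → $47,291.32; payment $4,672.00; balance $42,619.32
Installment 2: opening $42,619.32; interest $85.24 → $42,704.56; payment $4,672.00; balance $38,032.56
Installment 3: opening $38,032.56; interest $76.07 → $38,108.63; payment $4,672.00; balance $33,436.63
Installment 4: opening $33,436.63; interest $66.87 → $33,503.50; payment $4,672.00; balance $28,831.50
Installment 5: opening $28,831.50; interest $57.66 → $28,889.16; payment $4,672.00; balance $24,217.16
Installment 6: opening $24,217.16; interest $48.43 → $24,265.59; payment $4,672.00; balance $19,593.59
Installment 7: opening $19,593.59; interest $39.19 → $19,632.78; payment $4,672.00; balance $14,960.78
Installment 8: opening $14,960.78; interest $29.92 → $14,990.70; payment $4,672.00; balance $10,318.70
Installment 9: opening $10,318.70; interest $20.64 → $10,339.34; payment $4,672.00; balance $5,667.34
Installment 10: opening $5,667.34; interest $11.33 → $5,678.67; payment $4,672.00; balance $1,006.67
Installment 11: opening $1,006.67; interest $2.01 → $1,008.68; payment $1,008.68; balance $0.00
Total paid: $47,728.68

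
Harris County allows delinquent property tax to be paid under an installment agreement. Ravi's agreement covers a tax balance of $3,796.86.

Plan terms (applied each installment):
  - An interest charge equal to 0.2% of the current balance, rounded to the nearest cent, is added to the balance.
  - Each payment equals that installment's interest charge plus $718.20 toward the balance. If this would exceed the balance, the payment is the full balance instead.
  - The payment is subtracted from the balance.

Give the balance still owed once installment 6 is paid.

Installment 1: $3,796.86 +$7.59 interest = $3,804.45; pay $725.79 → $3,078.66
Installment 2: $3,078.66 +$6.16 interest = $3,084.82; pay $724.36 → $2,360.46
Installment 3: $2,360.46 +$4.72 interest = $2,365.18; pay $722.92 → $1,642.26
Installment 4: $1,642.26 +$3.28 interest = $1,645.54; pay $721.48 → $924.06
Installment 5: $924.06 +$1.85 interest = $925.91; pay $720.05 → $205.86
Installment 6: $205.86 +$0.41 interest = $206.27; pay $206.27 → $0.00

$0.00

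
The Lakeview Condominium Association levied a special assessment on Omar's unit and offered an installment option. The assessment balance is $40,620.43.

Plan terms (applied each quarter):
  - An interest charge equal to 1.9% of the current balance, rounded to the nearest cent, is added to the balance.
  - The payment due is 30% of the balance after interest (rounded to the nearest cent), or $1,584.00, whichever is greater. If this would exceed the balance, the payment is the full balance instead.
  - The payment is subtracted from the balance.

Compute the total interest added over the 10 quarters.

Quarter 1: $40,620.43 +$771.79 interest = $41,392.22; pay $12,417.67 → $28,974.55
Quarter 2: $28,974.55 +$550.52 interest = $29,525.07; pay $8,857.52 → $20,667.55
Quarter 3: $20,667.55 +$392.68 interest = $21,060.23; pay $6,318.07 → $14,742.16
Quarter 4: $14,742.16 +$280.10 interest = $15,022.26; pay $4,506.68 → $10,515.58
Quarter 5: $10,515.58 +$199.80 interest = $10,715.38; pay $3,214.61 → $7,500.77
Quarter 6: $7,500.77 +$142.51 interest = $7,643.28; pay $2,292.98 → $5,350.30
Quarter 7: $5,350.30 +$101.66 interest = $5,451.96; pay $1,635.59 → $3,816.37
Quarter 8: $3,816.37 +$72.51 interest = $3,888.88; pay $1,584.00 → $2,304.88
Quarter 9: $2,304.88 +$43.79 interest = $2,348.67; pay $1,584.00 → $764.67
Quarter 10: $764.67 +$14.53 interest = $779.20; pay $779.20 → $0.00
Total interest: $771.79 + $550.52 + $392.68 + $280.10 + $199.80 + $142.51 + $101.66 + $72.51 + $43.79 + $14.53 = $2,569.89

$2,569.89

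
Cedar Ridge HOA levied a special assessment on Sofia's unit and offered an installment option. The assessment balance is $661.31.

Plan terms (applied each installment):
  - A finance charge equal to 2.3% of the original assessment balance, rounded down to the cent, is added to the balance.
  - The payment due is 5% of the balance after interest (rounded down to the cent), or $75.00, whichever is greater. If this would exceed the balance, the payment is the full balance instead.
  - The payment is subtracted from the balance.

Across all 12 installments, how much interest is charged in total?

$182.52

Installment 1: $661.31 +$15.21 interest = $676.52; pay $75.00 → $601.52
Installment 2: $601.52 +$15.21 interest = $616.73; pay $75.00 → $541.73
Installment 3: $541.73 +$15.21 interest = $556.94; pay $75.00 → $481.94
Installment 4: $481.94 +$15.21 interest = $497.15; pay $75.00 → $422.15
Installment 5: $422.15 +$15.21 interest = $437.36; pay $75.00 → $362.36
Installment 6: $362.36 +$15.21 interest = $377.57; pay $75.00 → $302.57
Installment 7: $302.57 +$15.21 interest = $317.78; pay $75.00 → $242.78
Installment 8: $242.78 +$15.21 interest = $257.99; pay $75.00 → $182.99
Installment 9: $182.99 +$15.21 interest = $198.20; pay $75.00 → $123.20
Installment 10: $123.20 +$15.21 interest = $138.41; pay $75.00 → $63.41
Installment 11: $63.41 +$15.21 interest = $78.62; pay $75.00 → $3.62
Installment 12: $3.62 +$15.21 interest = $18.83; pay $18.83 → $0.00
Total interest: $15.21 + $15.21 + $15.21 + $15.21 + $15.21 + $15.21 + $15.21 + $15.21 + $15.21 + $15.21 + $15.21 + $15.21 = $182.52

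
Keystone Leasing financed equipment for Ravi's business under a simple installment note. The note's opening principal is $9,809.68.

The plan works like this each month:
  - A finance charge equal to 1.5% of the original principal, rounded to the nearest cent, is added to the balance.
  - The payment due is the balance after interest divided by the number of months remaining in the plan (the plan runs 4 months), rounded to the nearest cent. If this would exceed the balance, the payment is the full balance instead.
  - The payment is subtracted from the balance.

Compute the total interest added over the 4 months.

Month 1: opening $9,809.68; interest $147.15 → $9,956.83; payment $2,489.21; balance $7,467.62
Month 2: opening $7,467.62; interest $147.15 → $7,614.77; payment $2,538.26; balance $5,076.51
Month 3: opening $5,076.51; interest $147.15 → $5,223.66; payment $2,611.83; balance $2,611.83
Month 4: opening $2,611.83; interest $147.15 → $2,758.98; payment $2,758.98; balance $0.00
Total interest: $147.15 + $147.15 + $147.15 + $147.15 = $588.60

$588.60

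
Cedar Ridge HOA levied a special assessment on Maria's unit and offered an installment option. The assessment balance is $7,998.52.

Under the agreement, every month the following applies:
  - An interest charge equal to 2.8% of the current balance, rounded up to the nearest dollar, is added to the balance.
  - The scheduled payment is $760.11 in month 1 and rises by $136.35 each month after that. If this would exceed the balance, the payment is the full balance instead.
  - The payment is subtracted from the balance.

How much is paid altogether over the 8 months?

$9,127.52

Month 1: opening $7,998.52; interest $224.00 → $8,222.52; payment $760.11; balance $7,462.41
Month 2: opening $7,462.41; interest $209.00 → $7,671.41; payment $896.46; balance $6,774.95
Month 3: opening $6,774.95; interest $190.00 → $6,964.95; payment $1,032.81; balance $5,932.14
Month 4: opening $5,932.14; interest $167.00 → $6,099.14; payment $1,169.16; balance $4,929.98
Month 5: opening $4,929.98; interest $139.00 → $5,068.98; payment $1,305.51; balance $3,763.47
Month 6: opening $3,763.47; interest $106.00 → $3,869.47; payment $1,441.86; balance $2,427.61
Month 7: opening $2,427.61; interest $68.00 → $2,495.61; payment $1,578.21; balance $917.40
Month 8: opening $917.40; interest $26.00 → $943.40; payment $943.40; balance $0.00
Total paid: $9,127.52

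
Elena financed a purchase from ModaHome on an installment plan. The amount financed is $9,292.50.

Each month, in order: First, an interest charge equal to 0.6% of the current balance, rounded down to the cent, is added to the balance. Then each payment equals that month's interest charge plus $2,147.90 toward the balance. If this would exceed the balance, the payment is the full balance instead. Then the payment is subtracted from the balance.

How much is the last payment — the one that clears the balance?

# | Opening | Interest | Payment | End bal
1 | $9,292.50 | $55.75 | $2,203.65 | $7,144.60
2 | $7,144.60 | $42.86 | $2,190.76 | $4,996.70
3 | $4,996.70 | $29.98 | $2,177.88 | $2,848.80
4 | $2,848.80 | $17.09 | $2,164.99 | $700.90
5 | $700.90 | $4.20 | $705.10 | $0.00

$705.10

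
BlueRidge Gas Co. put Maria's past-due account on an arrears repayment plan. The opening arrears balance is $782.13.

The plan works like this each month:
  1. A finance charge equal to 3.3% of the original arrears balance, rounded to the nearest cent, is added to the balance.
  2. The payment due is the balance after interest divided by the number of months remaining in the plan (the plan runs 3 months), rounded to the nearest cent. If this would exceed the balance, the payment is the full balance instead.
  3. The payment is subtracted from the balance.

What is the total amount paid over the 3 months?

Month 1: $782.13 +$25.81 interest = $807.94; pay $269.31 → $538.63
Month 2: $538.63 +$25.81 interest = $564.44; pay $282.22 → $282.22
Month 3: $282.22 +$25.81 interest = $308.03; pay $308.03 → $0.00
Total paid: $859.56

$859.56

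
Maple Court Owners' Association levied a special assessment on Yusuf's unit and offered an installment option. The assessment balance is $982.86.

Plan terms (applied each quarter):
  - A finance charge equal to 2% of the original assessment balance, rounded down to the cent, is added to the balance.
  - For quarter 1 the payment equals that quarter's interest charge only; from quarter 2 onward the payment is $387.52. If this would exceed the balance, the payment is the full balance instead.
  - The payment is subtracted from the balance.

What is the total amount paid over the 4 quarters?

Quarter 1: opening $982.86; interest $19.65 → $1,002.51; payment $19.65; balance $982.86
Quarter 2: opening $982.86; interest $19.65 → $1,002.51; payment $387.52; balance $614.99
Quarter 3: opening $614.99; interest $19.65 → $634.64; payment $387.52; balance $247.12
Quarter 4: opening $247.12; interest $19.65 → $266.77; payment $266.77; balance $0.00
Total paid: $1,061.46

$1,061.46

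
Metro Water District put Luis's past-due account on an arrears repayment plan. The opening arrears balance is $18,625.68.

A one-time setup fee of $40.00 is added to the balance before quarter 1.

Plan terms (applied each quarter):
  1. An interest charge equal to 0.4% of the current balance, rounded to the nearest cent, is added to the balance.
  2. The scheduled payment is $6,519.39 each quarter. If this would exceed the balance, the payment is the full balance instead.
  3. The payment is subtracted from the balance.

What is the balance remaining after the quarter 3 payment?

# | Opening | Interest | Payment | End bal
1 | $18,665.68 | $74.66 | $6,519.39 | $12,220.95
2 | $12,220.95 | $48.88 | $6,519.39 | $5,750.44
3 | $5,750.44 | $23.00 | $5,773.44 | $0.00

$0.00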